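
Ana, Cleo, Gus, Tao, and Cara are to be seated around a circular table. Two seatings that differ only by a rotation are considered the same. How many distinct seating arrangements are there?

Fix one person's seat to break rotational symmetry; the remaining 4 people can be arranged in (4)! = 24 ways.

24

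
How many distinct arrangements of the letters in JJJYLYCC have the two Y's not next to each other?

1260

Total arrangements of JJJYLYCC: 8!/(3!·2!·2!) = 1680.
Arrangements with the Y's together: treat YY as one letter, giving (7)!/(3!·2!) = 420.
Hence 1680 − 420 = 1260.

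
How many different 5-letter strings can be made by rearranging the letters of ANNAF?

30

Letter multiplicities in ANNAF: A×2, F×1, N×2.
The number of distinct arrangements is 5!/(2!·2!) = 120/4 = 30.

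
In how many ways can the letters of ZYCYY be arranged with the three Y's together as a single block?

6

Treat the 3 copies of Y as a single block. The multiset to arrange is then {YYY, C, Z}, 3 items in all.
All 3 items are distinct, so there are (3)! = 6 arrangements.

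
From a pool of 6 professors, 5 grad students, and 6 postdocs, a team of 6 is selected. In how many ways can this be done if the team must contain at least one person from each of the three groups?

Total 6-person selections from all 17: C(17,6) = 12376.
Selections missing a whole group: no professors → C(11,6) = 462; no grad students → C(12,6) = 924; no postdocs → C(11,6) = 462.
Add back selections omitting two groups (i.e. drawn from a single group): C(6,6) + C(5,6) + C(6,6) = 2.
By inclusion–exclusion: 12376 − 1848 + 2 = 10530.

10530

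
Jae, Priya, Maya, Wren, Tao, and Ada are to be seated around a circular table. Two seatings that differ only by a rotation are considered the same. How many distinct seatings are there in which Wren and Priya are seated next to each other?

48

Glue Wren and Priya into a block (2 internal orders). Seating 5 units around a circle gives (4)! arrangements.
So 2 × (4)! = 2 × 24 = 48.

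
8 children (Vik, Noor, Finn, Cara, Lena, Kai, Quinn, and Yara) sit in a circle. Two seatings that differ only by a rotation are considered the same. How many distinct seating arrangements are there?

5040

Around a circle, 8 distinct people have 8!/8 = (7)! = 5040 rotationally distinct seatings.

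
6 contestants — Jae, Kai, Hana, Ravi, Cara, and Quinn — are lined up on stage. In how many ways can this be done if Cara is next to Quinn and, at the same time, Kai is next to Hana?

96

Treat {Cara,Quinn} as one block (2 orders) and {Kai,Hana} as another (2 orders).
That leaves 4 units to arrange: 2 × 2 × 4! = 4 × 24 = 96.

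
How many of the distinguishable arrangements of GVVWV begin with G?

4

Fix G in the first position and arrange the remaining 4 letters.
Those 4 letters have V appearing 3 times, giving (4)!/(3!) = 4.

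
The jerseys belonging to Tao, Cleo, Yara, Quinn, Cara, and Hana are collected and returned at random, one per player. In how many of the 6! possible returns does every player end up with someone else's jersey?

265

Count assignments avoiding every fixed point. For any j of the 6 players fixed to their old jersey, the other 6−j can be arranged in (6−j)! ways.
By inclusion–exclusion this is Σ_{j=0}^{6} (−1)^j C(6,j)·(6−j)!.
Computing: 720 − 720 + 360 − 120 + 30 − 6 + 1 = 265.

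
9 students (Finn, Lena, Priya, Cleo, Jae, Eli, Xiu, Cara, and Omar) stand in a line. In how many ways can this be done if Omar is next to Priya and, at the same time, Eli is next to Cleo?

20160

Treat {Omar,Priya} as one block (2 orders) and {Eli,Cleo} as another (2 orders).
That leaves 7 units to arrange: 2 × 2 × 7! = 4 × 5040 = 20160.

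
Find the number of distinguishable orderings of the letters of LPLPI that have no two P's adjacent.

18

Total arrangements of LPLPI: 5!/(2!·2!) = 30.
Arrangements with the P's together: treat PP as one letter, giving (4)!/(2!) = 12.
Hence 30 − 12 = 18.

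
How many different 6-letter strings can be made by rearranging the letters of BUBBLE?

Letter multiplicities in BUBBLE: B×3, E×1, L×1, U×1.
The number of distinct arrangements is 6!/(3!) = 720/6 = 120.

120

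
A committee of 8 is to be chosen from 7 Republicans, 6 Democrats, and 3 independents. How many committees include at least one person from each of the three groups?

11529

With no constraint there are C(16,8) = 12870 possible selections.
Selections missing a whole group: no Republicans → C(9,8) = 9; no Democrats → C(10,8) = 45; no independents → C(13,8) = 1287.
Add back selections omitting two groups (i.e. drawn from a single group): C(7,8) + C(6,8) + C(3,8) = 0.
By inclusion–exclusion: 12870 − 1341 + 0 = 11529.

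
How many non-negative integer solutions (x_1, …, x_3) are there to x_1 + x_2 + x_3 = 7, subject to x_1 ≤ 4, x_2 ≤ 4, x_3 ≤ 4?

18

Ignoring the caps, the number of non-negative solutions to x_1+…+x_3 = 7 is C(9,2) = 36.
Subtract solutions that violate a single cap (substitute x_i' = x_i − (cap_i+1)): x_1 ≥ 5 gives C(4,2) = 6; x_2 ≥ 5 gives C(4,2) = 6; x_3 ≥ 5 gives C(4,2) = 6. Together 18.
No two caps can be exceeded simultaneously, so the pair terms are all 0.
By inclusion–exclusion the count is 36 − 18 + 0 = 18.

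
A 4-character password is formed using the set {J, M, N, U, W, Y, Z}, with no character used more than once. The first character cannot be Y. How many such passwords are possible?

The first character has 7−1 = 6 choices (anything except Y).
The remaining 3 characters are filled from the other 6 symbols without repetition: 6 × 5 × 4 = 120.
Total: 6 × 120 = 720.

720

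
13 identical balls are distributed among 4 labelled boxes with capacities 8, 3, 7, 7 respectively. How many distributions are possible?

Without the upper bounds there are C(16,3) = 560 ways to split 13 among 4 boxes.
Subtract solutions that violate a single cap (substitute x_i' = x_i − (cap_i+1)): x_1 ≥ 9 gives C(7,3) = 35; x_2 ≥ 4 gives C(12,3) = 220; x_3 ≥ 8 gives C(8,3) = 56; x_4 ≥ 8 gives C(8,3) = 56. Together 367.
Add back pairs where two caps are both exceeded: 1 + 0 + 0 + 4 + 4 + 0 = 9.
By inclusion–exclusion the count is 560 − 367 + 9 = 202.

202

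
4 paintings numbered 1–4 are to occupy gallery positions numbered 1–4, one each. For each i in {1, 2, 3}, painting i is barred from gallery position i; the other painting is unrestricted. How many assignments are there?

Let Aᵢ (for i ∈ {1, 2, 3}) be the placements that put painting i in its forbidden gallery position. Any j of these fix j positions, leaving (4−j)! ways to fill the rest, and there are C(3,j) ways to pick which j.
By inclusion–exclusion, the number of valid placements is Σ_{j=0}^{3} (−1)^j C(3,j)·(4−j)!.
Computing: 24 − 18 + 6 − 1 = 11.

11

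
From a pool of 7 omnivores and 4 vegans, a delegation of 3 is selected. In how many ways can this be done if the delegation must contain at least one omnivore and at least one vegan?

126

With no constraint there are C(11,3) = 165 possible selections.
Subtract selections that omit an entire group: no omnivores → C(4,3) = 4; no vegans → C(7,3) = 35.
Both groups omitted at once is impossible, so 165 − 39 = 126.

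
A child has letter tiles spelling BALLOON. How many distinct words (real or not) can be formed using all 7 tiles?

The 7 letters of BALLOON have repeats: L appearing twice and O appearing twice.
Dividing 7! = 5040 by 2!·2! = 4 for the repeated letters gives 1260.

1260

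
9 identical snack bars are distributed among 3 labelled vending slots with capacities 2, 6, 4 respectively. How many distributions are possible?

9

Ignoring the caps, the number of non-negative solutions to x_1+…+x_3 = 9 is C(11,2) = 55.
Subtract solutions that violate a single cap (substitute x_i' = x_i − (cap_i+1)): x_1 ≥ 3 gives C(8,2) = 28; x_2 ≥ 7 gives C(4,2) = 6; x_3 ≥ 5 gives C(6,2) = 15. Together 49.
Add back pairs where two caps are both exceeded: 0 + 3 + 0 = 3.
By inclusion–exclusion the count is 55 − 49 + 3 = 9.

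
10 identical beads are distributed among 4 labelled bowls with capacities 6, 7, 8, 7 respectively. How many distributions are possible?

By stars and bars, unrestricted non-negative solutions to x_1+…+x_4 = 10 number C(10+3,3) = 286.
Subtract solutions that violate a single cap (substitute x_i' = x_i − (cap_i+1)): x_1 ≥ 7 gives C(6,3) = 20; x_2 ≥ 8 gives C(5,3) = 10; x_3 ≥ 9 gives C(4,3) = 4; x_4 ≥ 8 gives C(5,3) = 10. Together 44.
No two caps can be exceeded simultaneously, so the pair terms are all 0.
By inclusion–exclusion the count is 286 − 44 + 0 = 242.

242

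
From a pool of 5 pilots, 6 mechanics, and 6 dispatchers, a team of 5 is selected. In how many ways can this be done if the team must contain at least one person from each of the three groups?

4485

With no constraint there are C(17,5) = 6188 possible selections.
Subtract selections that omit an entire group: no pilots → C(12,5) = 792; no mechanics → C(11,5) = 462; no dispatchers → C(11,5) = 462.
Add back selections omitting two groups (i.e. drawn from a single group): C(5,5) + C(6,5) + C(6,5) = 13.
By inclusion–exclusion: 6188 − 1716 + 13 = 4485.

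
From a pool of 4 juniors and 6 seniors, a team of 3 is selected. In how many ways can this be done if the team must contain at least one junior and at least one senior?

96

Total 3-person selections from all 10: C(10,3) = 120.
Subtract selections that omit an entire group: no juniors → C(6,3) = 20; no seniors → C(4,3) = 4.
Both groups omitted at once is impossible, so 120 − 24 = 96.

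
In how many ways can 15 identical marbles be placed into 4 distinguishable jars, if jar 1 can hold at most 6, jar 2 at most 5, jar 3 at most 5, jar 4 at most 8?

Ignoring the caps, the number of non-negative solutions to x_1+…+x_4 = 15 is C(18,3) = 816.
Subtract solutions that violate a single cap (substitute x_i' = x_i − (cap_i+1)): x_1 ≥ 7 gives C(11,3) = 165; x_2 ≥ 6 gives C(12,3) = 220; x_3 ≥ 6 gives C(12,3) = 220; x_4 ≥ 9 gives C(9,3) = 84. Together 689.
Add back pairs where two caps are both exceeded: 10 + 10 + 0 + 20 + 1 + 1 = 42.
By inclusion–exclusion the count is 816 − 689 + 42 = 169.

169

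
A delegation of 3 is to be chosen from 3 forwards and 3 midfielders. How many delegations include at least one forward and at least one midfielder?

18

With no constraint there are C(6,3) = 20 possible selections.
Selections missing a whole group: no forwards → C(3,3) = 1; no midfielders → C(3,3) = 1.
Both groups omitted at once is impossible, so 20 − 2 = 18.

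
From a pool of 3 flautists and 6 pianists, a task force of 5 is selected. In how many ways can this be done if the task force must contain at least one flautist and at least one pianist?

120

Unrestricted: C(9,5) = 126 ways to pick any 5 of the 9.
Subtract selections that omit an entire group: no flautists → C(6,5) = 6; no pianists → C(3,5) = 0.
Both groups omitted at once is impossible, so 126 − 6 = 120.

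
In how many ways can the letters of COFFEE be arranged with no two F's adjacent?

There are 6!/(2!·2!) = 180 arrangements of COFFEE in total.
Arrangements with the F's together: treat FF as one letter, giving (5)!/(2!) = 60.
Subtracting, 180 − 60 = 120 arrangements keep the F's apart.

120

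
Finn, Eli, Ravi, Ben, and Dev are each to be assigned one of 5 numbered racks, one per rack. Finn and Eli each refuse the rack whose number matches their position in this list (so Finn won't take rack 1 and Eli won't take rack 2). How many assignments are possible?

Let Aᵢ (for i ∈ {1, 2}) be the placements that put person i in their forbidden rack. Any j of these fix j positions, leaving (5−j)! ways to fill the rest, and there are C(2,j) ways to pick which j.
By inclusion–exclusion, the number of valid placements is Σ_{j=0}^{2} (−1)^j C(2,j)·(5−j)!.
Computing: 120 − 48 + 6 = 78.

78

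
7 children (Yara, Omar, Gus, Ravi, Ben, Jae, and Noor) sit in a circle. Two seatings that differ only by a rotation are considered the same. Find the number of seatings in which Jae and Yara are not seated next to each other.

480

All circular seatings of 7 people number (6)! = 720.
Seatings with Jae beside Yara: treat them as a block with 2 internal orders, giving 2 × (5)! = 240.
Subtracting, 720 − 240 = 480.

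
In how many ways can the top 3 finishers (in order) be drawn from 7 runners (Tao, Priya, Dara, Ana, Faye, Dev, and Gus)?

210

There are 7 choices for 1st place, 6 for 2nd, and 5 for 3rd.
That gives 7 × 6 × 5 = 210.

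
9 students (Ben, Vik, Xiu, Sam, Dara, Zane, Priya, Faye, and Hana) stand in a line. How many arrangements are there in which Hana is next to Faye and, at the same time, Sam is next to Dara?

20160

Treat {Hana,Faye} as one block (2 orders) and {Sam,Dara} as another (2 orders).
That leaves 7 units to arrange: 2 × 2 × 7! = 4 × 5040 = 20160.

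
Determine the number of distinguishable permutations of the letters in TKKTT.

TKKTT has 5 letters with K appearing twice and T appearing 3 times.
Dividing 5! = 120 by 3!·2! = 12 for the repeated letters gives 10.

10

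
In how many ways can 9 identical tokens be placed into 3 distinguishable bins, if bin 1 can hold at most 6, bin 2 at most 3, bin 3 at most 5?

18

Without the upper bounds there are C(11,2) = 55 ways to split 9 among 3 bins.
Subtract solutions that violate a single cap (substitute x_i' = x_i − (cap_i+1)): x_1 ≥ 7 gives C(4,2) = 6; x_2 ≥ 4 gives C(7,2) = 21; x_3 ≥ 6 gives C(5,2) = 10. Together 37.
No two caps can be exceeded simultaneously, so the pair terms are all 0.
By inclusion–exclusion the count is 55 − 37 + 0 = 18.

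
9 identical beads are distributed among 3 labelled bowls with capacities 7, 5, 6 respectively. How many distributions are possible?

By stars and bars, unrestricted non-negative solutions to x_1+…+x_3 = 9 number C(9+2,2) = 55.
Subtract solutions that violate a single cap (substitute x_i' = x_i − (cap_i+1)): x_1 ≥ 8 gives C(3,2) = 3; x_2 ≥ 6 gives C(5,2) = 10; x_3 ≥ 7 gives C(4,2) = 6. Together 19.
No two caps can be exceeded simultaneously, so the pair terms are all 0.
By inclusion–exclusion the count is 55 − 19 + 0 = 36.

36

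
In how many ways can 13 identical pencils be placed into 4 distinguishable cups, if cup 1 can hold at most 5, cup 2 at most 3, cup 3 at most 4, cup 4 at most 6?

51

By stars and bars, unrestricted non-negative solutions to x_1+…+x_4 = 13 number C(13+3,3) = 560.
Subtract solutions that violate a single cap (substitute x_i' = x_i − (cap_i+1)): x_1 ≥ 6 gives C(10,3) = 120; x_2 ≥ 4 gives C(12,3) = 220; x_3 ≥ 5 gives C(11,3) = 165; x_4 ≥ 7 gives C(9,3) = 84. Together 589.
Add back pairs where two caps are both exceeded: 20 + 10 + 1 + 35 + 10 + 4 = 80.
By inclusion–exclusion the count is 560 − 589 + 80 = 51.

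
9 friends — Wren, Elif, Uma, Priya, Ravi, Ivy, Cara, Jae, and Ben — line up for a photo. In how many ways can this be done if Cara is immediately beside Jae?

Treat {Cara, Jae} as a single unit. There are 8 units to order, and the pair itself can be ordered 2 ways.
So the count is 2·(8)! = 80640.

80640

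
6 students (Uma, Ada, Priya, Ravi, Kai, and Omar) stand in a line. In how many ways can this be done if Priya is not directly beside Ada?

There are 6! = 720 arrangements in all. If Priya and Ada are adjacent, merging them into one block gives 2·(5)! = 240 arrangements.
So 720 − 240 = 480 arrangements keep them apart.

480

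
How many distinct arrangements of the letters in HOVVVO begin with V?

With the first slot taken by V, it remains to arrange the other 5 letters (HOVVO).
Those 5 letters have O appearing twice and V appearing twice, giving (5)!/(2!·2!) = 30.

30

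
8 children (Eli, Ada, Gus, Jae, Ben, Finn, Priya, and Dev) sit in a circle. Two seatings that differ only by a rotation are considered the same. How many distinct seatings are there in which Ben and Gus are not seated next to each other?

Without the restriction there are (7)! = 5040 seatings.
Seatings with Ben beside Gus: treat them as a block with 2 internal orders, giving 2 × (6)! = 1440.
Subtracting, 5040 − 1440 = 3600.

3600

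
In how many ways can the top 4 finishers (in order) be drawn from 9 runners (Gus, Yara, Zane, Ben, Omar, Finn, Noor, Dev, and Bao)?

3024

This is an ordered selection of 4 from 9: P(9,4).
That gives 9 × 8 × 7 × 6 = 3024.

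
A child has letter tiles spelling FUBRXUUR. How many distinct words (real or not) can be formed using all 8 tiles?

3360

Letter multiplicities in FUBRXUUR: B×1, F×1, R×2, U×3, X×1.
So there are 8! / (3!·2!) = 3360 distinguishable arrangements.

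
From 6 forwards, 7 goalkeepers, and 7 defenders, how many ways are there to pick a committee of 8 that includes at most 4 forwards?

Split by how many forwards are chosen (0 through 4).
Sum: C(6,0)·C(14,8) + C(6,1)·C(14,7) + C(6,2)·C(14,6) + C(6,3)·C(14,5) + C(6,4)·C(14,4) = 3003 + 20592 + 45045 + 40040 + 15015 = 123695.

123695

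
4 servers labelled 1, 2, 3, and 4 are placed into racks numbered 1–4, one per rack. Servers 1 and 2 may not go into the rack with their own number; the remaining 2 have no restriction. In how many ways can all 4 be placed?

14

Let Aᵢ (for i ∈ {1, 2}) be the placements that put server i in its forbidden rack. Any j of these fix j positions, leaving (4−j)! ways to fill the rest, and there are C(2,j) ways to pick which j.
By inclusion–exclusion, the number of valid placements is Σ_{j=0}^{2} (−1)^j C(2,j)·(4−j)!.
Computing: 24 − 12 + 2 = 14.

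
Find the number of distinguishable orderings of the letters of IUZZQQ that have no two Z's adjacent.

There are 6!/(2!·2!) = 180 arrangements of IUZZQQ in total.
Arrangements with the Z's together: treat ZZ as one letter, giving (5)!/(2!) = 60.
Hence 180 − 60 = 120.

120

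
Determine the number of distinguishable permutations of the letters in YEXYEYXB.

1680

The 8 letters of YEXYEYXB have repeats: E appearing twice, X appearing twice, and Y appearing 3 times.
The number of distinct arrangements is 8!/(3!·2!·2!) = 40320/24 = 1680.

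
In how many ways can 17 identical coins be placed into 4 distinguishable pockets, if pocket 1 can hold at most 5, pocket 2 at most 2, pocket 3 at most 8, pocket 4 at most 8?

63

Without the upper bounds there are C(20,3) = 1140 ways to split 17 among 4 pockets.
Subtract solutions that violate a single cap (substitute x_i' = x_i − (cap_i+1)): x_1 ≥ 6 gives C(14,3) = 364; x_2 ≥ 3 gives C(17,3) = 680; x_3 ≥ 9 gives C(11,3) = 165; x_4 ≥ 9 gives C(11,3) = 165. Together 1374.
Add back pairs where two caps are both exceeded: 165 + 10 + 10 + 56 + 56 + 0 = 297.
By inclusion–exclusion the count is 1140 − 1374 + 297 = 63.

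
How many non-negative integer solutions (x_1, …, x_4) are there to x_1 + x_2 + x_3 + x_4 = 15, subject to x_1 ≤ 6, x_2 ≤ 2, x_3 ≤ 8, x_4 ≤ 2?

18

By stars and bars, unrestricted non-negative solutions to x_1+…+x_4 = 15 number C(15+3,3) = 816.
Subtract solutions that violate a single cap (substitute x_i' = x_i − (cap_i+1)): x_1 ≥ 7 gives C(11,3) = 165; x_2 ≥ 3 gives C(15,3) = 455; x_3 ≥ 9 gives C(9,3) = 84; x_4 ≥ 3 gives C(15,3) = 455. Together 1159.
Add back pairs where two caps are both exceeded: 56 + 0 + 56 + 20 + 220 + 20 = 372.
Subtract triples: 0 + 10 + 0 + 1 = 11.
By inclusion–exclusion the count is 816 − 1159 + 372 − 11 = 18.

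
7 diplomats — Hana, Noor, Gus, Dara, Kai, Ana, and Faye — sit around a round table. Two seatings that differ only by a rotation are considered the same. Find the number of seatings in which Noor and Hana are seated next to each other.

240

Glue Noor and Hana into a block (2 internal orders). Seating 6 units around a circle gives (5)! arrangements.
So 2 × (5)! = 2 × 120 = 240.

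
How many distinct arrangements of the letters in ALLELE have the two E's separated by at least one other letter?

40

There are 6!/(3!·2!) = 60 arrangements of ALLELE in total.
Arrangements with the E's together: treat EE as one letter, giving (5)!/(3!) = 20.
Hence 60 − 20 = 40.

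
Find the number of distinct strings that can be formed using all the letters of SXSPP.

SXSPP has 5 letters with P appearing twice and S appearing twice.
Dividing 5! = 120 by 2!·2! = 4 for the repeated letters gives 30.

30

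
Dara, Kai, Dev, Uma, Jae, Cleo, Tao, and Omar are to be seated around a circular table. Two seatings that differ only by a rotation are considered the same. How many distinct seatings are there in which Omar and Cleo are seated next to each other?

1440

Glue Omar and Cleo into a block (2 internal orders). Seating 7 units around a circle gives (6)! arrangements.
So 2 × (6)! = 2 × 720 = 1440.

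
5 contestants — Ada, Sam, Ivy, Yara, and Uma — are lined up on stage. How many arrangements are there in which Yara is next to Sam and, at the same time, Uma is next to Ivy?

Treat {Yara,Sam} as one block (2 orders) and {Uma,Ivy} as another (2 orders).
That leaves 3 units to arrange: 2 × 2 × 3! = 4 × 6 = 24.

24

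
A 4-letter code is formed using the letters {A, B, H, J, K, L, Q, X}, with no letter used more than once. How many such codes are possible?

1680

Choose and order 4 of the 8 symbols: the first letter has 8 options, the next 7, then 6, 5.
8 × 7 × 6 × 5 = 1680.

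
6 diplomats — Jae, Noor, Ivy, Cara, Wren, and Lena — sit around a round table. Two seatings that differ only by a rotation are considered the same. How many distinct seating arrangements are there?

120

Fix one person's seat to break rotational symmetry; the remaining 5 people can be arranged in (5)! = 120 ways.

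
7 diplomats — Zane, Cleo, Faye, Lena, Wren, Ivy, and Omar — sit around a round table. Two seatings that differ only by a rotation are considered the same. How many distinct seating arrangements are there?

Fix one person's seat to break rotational symmetry; the remaining 6 people can be arranged in (6)! = 720 ways.

720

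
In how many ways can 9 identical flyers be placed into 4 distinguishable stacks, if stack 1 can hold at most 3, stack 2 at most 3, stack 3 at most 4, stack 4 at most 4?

Ignoring the caps, the number of non-negative solutions to x_1+…+x_4 = 9 is C(12,3) = 220.
Subtract solutions that violate a single cap (substitute x_i' = x_i − (cap_i+1)): x_1 ≥ 4 gives C(8,3) = 56; x_2 ≥ 4 gives C(8,3) = 56; x_3 ≥ 5 gives C(7,3) = 35; x_4 ≥ 5 gives C(7,3) = 35. Together 182.
Add back pairs where two caps are both exceeded: 4 + 1 + 1 + 1 + 1 + 0 = 8.
By inclusion–exclusion the count is 220 − 182 + 8 = 46.

46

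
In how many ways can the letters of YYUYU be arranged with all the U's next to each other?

Treat the 2 copies of U as a single block. The multiset to arrange is then {UU, Y, Y, Y}, 4 items in all.
That gives (4)!/(3!) = 4 arrangements.

4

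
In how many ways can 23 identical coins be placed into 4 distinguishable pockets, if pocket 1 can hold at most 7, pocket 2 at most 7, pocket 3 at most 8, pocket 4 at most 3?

10

Ignoring the caps, the number of non-negative solutions to x_1+…+x_4 = 23 is C(26,3) = 2600.
Subtract solutions that violate a single cap (substitute x_i' = x_i − (cap_i+1)): x_1 ≥ 8 gives C(18,3) = 816; x_2 ≥ 8 gives C(18,3) = 816; x_3 ≥ 9 gives C(17,3) = 680; x_4 ≥ 4 gives C(22,3) = 1540. Together 3852.
Add back pairs where two caps are both exceeded: 120 + 84 + 364 + 84 + 364 + 286 = 1302.
Subtract triples: 0 + 20 + 10 + 10 = 40.
By inclusion–exclusion the count is 2600 − 3852 + 1302 − 40 = 10.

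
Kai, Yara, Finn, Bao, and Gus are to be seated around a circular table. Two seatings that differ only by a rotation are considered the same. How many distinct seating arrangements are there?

Seat Kai anywhere (absorbing the rotational symmetry), then permute the other 4: (4)! = 24.

24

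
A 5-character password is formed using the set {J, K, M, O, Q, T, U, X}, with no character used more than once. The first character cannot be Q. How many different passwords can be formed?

5880

The first character has 8−1 = 7 choices (anything except Q).
The remaining 4 characters are filled from the other 7 symbols without repetition: 7 × 6 × 5 × 4 = 840.
Total: 7 × 840 = 5880.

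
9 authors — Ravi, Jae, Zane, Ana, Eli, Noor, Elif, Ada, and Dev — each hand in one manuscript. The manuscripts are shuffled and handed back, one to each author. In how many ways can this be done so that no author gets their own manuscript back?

Let Aᵢ be the assignments in which author i gets their own manuscript. We want the size of the complement of A₁∪…∪A_9.
By inclusion–exclusion this is Σ_{j=0}^{9} (−1)^j C(9,j)·(9−j)!.
Computing: 362880 − 362880 + 181440 − 60480 + 15120 − 3024 + 504 − 72 + 9 − 1 = 133496.

133496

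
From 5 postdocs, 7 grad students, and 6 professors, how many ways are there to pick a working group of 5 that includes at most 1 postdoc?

Split by how many postdocs are chosen (0 through 1).
Sum: C(5,0)·C(13,5) + C(5,1)·C(13,4) = 1287 + 3575 = 4862.

4862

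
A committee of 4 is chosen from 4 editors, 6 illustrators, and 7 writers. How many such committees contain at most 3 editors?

2379

Split by how many editors are chosen (0 through 3).
Sum: C(4,0)·C(13,4) + C(4,1)·C(13,3) + C(4,2)·C(13,2) + C(4,3)·C(13,1) = 715 + 1144 + 468 + 52 = 2379.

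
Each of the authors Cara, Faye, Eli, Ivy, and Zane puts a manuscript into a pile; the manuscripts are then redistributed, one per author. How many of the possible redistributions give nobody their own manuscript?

Count assignments avoiding every fixed point. For any j of the 5 authors fixed to their own manuscript, the other 5−j can be arranged in (5−j)! ways.
By inclusion–exclusion this is Σ_{j=0}^{5} (−1)^j C(5,j)·(5−j)!.
Computing: 120 − 120 + 60 − 20 + 5 − 1 = 44.

44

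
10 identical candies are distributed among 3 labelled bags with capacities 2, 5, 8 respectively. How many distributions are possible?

15

By stars and bars, unrestricted non-negative solutions to x_1+…+x_3 = 10 number C(10+2,2) = 66.
Subtract solutions that violate a single cap (substitute x_i' = x_i − (cap_i+1)): x_1 ≥ 3 gives C(9,2) = 36; x_2 ≥ 6 gives C(6,2) = 15; x_3 ≥ 9 gives C(3,2) = 3. Together 54.
Add back pairs where two caps are both exceeded: 3 + 0 + 0 = 3.
By inclusion–exclusion the count is 66 − 54 + 3 = 15.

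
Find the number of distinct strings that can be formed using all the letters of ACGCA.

30

Letter multiplicities in ACGCA: A×2, C×2, G×1.
The number of distinct arrangements is 5!/(2!·2!) = 120/4 = 30.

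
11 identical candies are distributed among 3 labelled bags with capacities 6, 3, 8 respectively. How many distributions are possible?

Without the upper bounds there are C(13,2) = 78 ways to split 11 among 3 bags.
Subtract solutions that violate a single cap (substitute x_i' = x_i − (cap_i+1)): x_1 ≥ 7 gives C(6,2) = 15; x_2 ≥ 4 gives C(9,2) = 36; x_3 ≥ 9 gives C(4,2) = 6. Together 57.
Add back pairs where two caps are both exceeded: 1 + 0 + 0 = 1.
By inclusion–exclusion the count is 78 − 57 + 1 = 22.

22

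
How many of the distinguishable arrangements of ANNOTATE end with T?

With the last slot taken by T, it remains to arrange the other 7 letters (ANNOATE).
Those 7 letters have A appearing twice and N appearing twice, giving (7)!/(2!·2!) = 1260.

1260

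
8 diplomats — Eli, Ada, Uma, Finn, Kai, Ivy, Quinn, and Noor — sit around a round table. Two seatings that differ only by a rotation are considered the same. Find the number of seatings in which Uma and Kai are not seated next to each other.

All circular seatings of 8 people number (7)! = 5040.
Those with Uma next to Kai: fuse the pair into one unit and seat 7 units around a circle — 2·(6)! = 1440.
Subtracting, 5040 − 1440 = 3600.

3600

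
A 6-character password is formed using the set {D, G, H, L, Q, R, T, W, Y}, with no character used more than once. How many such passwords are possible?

With no repetition, fill the 6 characters in order: 9 choices, then 8, down to 4.
9 × 8 × 7 × 6 × 5 × 4 = 60480.

60480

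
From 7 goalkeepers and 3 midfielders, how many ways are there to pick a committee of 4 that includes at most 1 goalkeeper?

Split by how many goalkeepers are chosen (0 through 1).
Sum: C(7,0)·C(3,4) + C(7,1)·C(3,3) = 0 + 7 = 7.

7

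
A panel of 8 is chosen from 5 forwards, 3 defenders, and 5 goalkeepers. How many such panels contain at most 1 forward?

41

Split by how many forwards are chosen (0 through 1).
Sum: C(5,0)·C(8,8) + C(5,1)·C(8,7) = 1 + 40 = 41.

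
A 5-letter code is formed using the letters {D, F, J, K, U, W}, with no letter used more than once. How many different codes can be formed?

720

With no repetition, fill the 5 letters in order: 6 choices, then 5, down to 2.
That product is 6 × 5 × 4 × 3 × 2 = 720.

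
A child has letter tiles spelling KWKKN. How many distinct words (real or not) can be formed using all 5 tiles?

KWKKN has 5 letters with K appearing 3 times.
The number of distinct arrangements is 5!/(3!) = 120/6 = 20.

20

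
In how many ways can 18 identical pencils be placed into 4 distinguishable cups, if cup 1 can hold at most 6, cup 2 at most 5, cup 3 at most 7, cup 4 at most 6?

83

Without the upper bounds there are C(21,3) = 1330 ways to split 18 among 4 cups.
Subtract solutions that violate a single cap (substitute x_i' = x_i − (cap_i+1)): x_1 ≥ 7 gives C(14,3) = 364; x_2 ≥ 6 gives C(15,3) = 455; x_3 ≥ 8 gives C(13,3) = 286; x_4 ≥ 7 gives C(14,3) = 364. Together 1469.
Add back pairs where two caps are both exceeded: 56 + 20 + 35 + 35 + 56 + 20 = 222.
By inclusion–exclusion the count is 1330 − 1469 + 222 = 83.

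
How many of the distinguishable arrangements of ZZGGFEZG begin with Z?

420

Fix Z in the first position and arrange the remaining 7 letters.
Those 7 letters have G appearing 3 times and Z appearing twice, giving (7)!/(3!·2!) = 420.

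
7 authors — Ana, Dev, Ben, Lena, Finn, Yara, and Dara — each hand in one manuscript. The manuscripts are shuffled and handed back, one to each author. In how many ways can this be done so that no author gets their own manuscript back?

1854

Let Aᵢ be the assignments in which author i gets their own manuscript. We want the size of the complement of A₁∪…∪A_7.
By inclusion–exclusion this is Σ_{j=0}^{7} (−1)^j C(7,j)·(7−j)!.
Computing: 5040 − 5040 + 2520 − 840 + 210 − 42 + 7 − 1 = 1854.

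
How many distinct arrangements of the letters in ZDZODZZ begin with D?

Fix D in the first position and arrange the remaining 6 letters.
Those 6 letters have Z appearing 4 times, giving (6)!/(4!) = 30.

30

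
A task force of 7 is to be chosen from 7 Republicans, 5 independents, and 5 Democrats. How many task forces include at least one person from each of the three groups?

Unrestricted: C(17,7) = 19448 ways to pick any 7 of the 17.
Subtract selections that omit an entire group: no Republicans → C(10,7) = 120; no independents → C(12,7) = 792; no Democrats → C(12,7) = 792.
Add back selections omitting two groups (i.e. drawn from a single group): C(7,7) + C(5,7) + C(5,7) = 1.
By inclusion–exclusion: 19448 − 1704 + 1 = 17745.

17745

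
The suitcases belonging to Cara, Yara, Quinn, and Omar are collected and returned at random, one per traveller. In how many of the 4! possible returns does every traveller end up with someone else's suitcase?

9

Let Aᵢ be the assignments in which traveller i gets their own suitcase. We want the size of the complement of A₁∪…∪A_4.
By inclusion–exclusion this is Σ_{j=0}^{4} (−1)^j C(4,j)·(4−j)!.
Computing: 24 − 24 + 12 − 4 + 1 = 9.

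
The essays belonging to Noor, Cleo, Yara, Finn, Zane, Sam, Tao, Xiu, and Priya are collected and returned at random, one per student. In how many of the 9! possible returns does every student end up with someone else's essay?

133496

This is the derangement count D_9: permutations of 9 items with no fixed point.
By inclusion–exclusion this is Σ_{j=0}^{9} (−1)^j C(9,j)·(9−j)!.
Computing: 362880 − 362880 + 181440 − 60480 + 15120 − 3024 + 504 − 72 + 9 − 1 = 133496.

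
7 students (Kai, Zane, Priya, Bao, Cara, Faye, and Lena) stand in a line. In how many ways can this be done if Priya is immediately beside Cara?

Treat {Priya, Cara} as a single unit. There are 6 units to order, and the pair itself can be ordered 2 ways.
That gives 2 × 6! = 2 × 720 = 1440.

1440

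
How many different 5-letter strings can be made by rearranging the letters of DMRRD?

30

DMRRD has 5 letters with D appearing twice and R appearing twice.
The number of distinct arrangements is 5!/(2!·2!) = 120/4 = 30.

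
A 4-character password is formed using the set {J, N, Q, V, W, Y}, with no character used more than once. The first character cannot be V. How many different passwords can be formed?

300

The first character has 6−1 = 5 choices (anything except V).
The remaining 3 characters are filled from the other 5 symbols without repetition: 5 × 4 × 3 = 60.
Total: 5 × 60 = 300.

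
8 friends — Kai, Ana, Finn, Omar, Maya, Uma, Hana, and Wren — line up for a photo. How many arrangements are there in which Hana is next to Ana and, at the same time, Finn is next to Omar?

2880

Treat {Hana,Ana} as one block (2 orders) and {Finn,Omar} as another (2 orders).
That leaves 6 units to arrange: 2 × 2 × 6! = 4 × 720 = 2880.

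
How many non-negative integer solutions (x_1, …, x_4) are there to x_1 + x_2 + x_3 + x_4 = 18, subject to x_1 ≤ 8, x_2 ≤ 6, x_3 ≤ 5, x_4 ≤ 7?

By stars and bars, unrestricted non-negative solutions to x_1+…+x_4 = 18 number C(18+3,3) = 1330.
Subtract solutions that violate a single cap (substitute x_i' = x_i − (cap_i+1)): x_1 ≥ 9 gives C(12,3) = 220; x_2 ≥ 7 gives C(14,3) = 364; x_3 ≥ 6 gives C(15,3) = 455; x_4 ≥ 8 gives C(13,3) = 286. Together 1325.
Add back pairs where two caps are both exceeded: 10 + 20 + 4 + 56 + 20 + 35 = 145.
By inclusion–exclusion the count is 1330 − 1325 + 145 = 150.

150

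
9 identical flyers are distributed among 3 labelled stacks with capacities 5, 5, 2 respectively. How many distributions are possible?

Ignoring the caps, the number of non-negative solutions to x_1+…+x_3 = 9 is C(11,2) = 55.
Subtract solutions that violate a single cap (substitute x_i' = x_i − (cap_i+1)): x_1 ≥ 6 gives C(5,2) = 10; x_2 ≥ 6 gives C(5,2) = 10; x_3 ≥ 3 gives C(8,2) = 28. Together 48.
Add back pairs where two caps are both exceeded: 0 + 1 + 1 = 2.
By inclusion–exclusion the count is 55 − 48 + 2 = 9.

9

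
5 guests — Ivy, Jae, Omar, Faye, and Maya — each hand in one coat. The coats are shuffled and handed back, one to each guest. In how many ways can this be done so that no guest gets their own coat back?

44

Let Aᵢ be the assignments in which guest i gets their own coat. We want the size of the complement of A₁∪…∪A_5.
By inclusion–exclusion this is Σ_{j=0}^{5} (−1)^j C(5,j)·(5−j)!.
Computing: 120 − 120 + 60 − 20 + 5 − 1 = 44.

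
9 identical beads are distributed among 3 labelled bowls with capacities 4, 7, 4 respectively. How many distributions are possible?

22

Without the upper bounds there are C(11,2) = 55 ways to split 9 among 3 bowls.
Subtract solutions that violate a single cap (substitute x_i' = x_i − (cap_i+1)): x_1 ≥ 5 gives C(6,2) = 15; x_2 ≥ 8 gives C(3,2) = 3; x_3 ≥ 5 gives C(6,2) = 15. Together 33.
No two caps can be exceeded simultaneously, so the pair terms are all 0.
By inclusion–exclusion the count is 55 − 33 + 0 = 22.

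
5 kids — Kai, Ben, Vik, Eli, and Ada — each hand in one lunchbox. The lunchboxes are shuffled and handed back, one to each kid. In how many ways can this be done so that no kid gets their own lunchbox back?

Let Aᵢ be the assignments in which kid i gets their own lunchbox. We want the size of the complement of A₁∪…∪A_5.
By inclusion–exclusion this is Σ_{j=0}^{5} (−1)^j C(5,j)·(5−j)!.
Computing: 120 − 120 + 60 − 20 + 5 − 1 = 44.

44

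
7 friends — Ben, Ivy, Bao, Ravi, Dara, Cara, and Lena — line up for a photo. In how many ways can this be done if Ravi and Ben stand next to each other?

1440

Treat {Ravi, Ben} as a single unit. There are 6 units to order, and the pair itself can be ordered 2 ways.
So the count is 2·(6)! = 1440.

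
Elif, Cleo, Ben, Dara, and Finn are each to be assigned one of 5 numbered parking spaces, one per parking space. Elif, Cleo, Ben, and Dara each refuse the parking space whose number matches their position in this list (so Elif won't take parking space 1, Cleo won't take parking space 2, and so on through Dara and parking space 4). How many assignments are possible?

Let Aᵢ (for 1 ≤ i ≤ 4) be the placements that put person i in their forbidden parking space. Any j of these fix j positions, leaving (5−j)! ways to fill the rest, and there are C(4,j) ways to pick which j.
By inclusion–exclusion, the number of valid placements is Σ_{j=0}^{4} (−1)^j C(4,j)·(5−j)!.
Computing: 120 − 96 + 36 − 8 + 1 = 53.

53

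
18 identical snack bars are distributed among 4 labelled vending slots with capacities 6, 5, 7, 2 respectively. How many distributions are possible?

10

Without the upper bounds there are C(21,3) = 1330 ways to split 18 among 4 vending slots.
Subtract solutions that violate a single cap (substitute x_i' = x_i − (cap_i+1)): x_1 ≥ 7 gives C(14,3) = 364; x_2 ≥ 6 gives C(15,3) = 455; x_3 ≥ 8 gives C(13,3) = 286; x_4 ≥ 3 gives C(18,3) = 816. Together 1921.
Add back pairs where two caps are both exceeded: 56 + 20 + 165 + 35 + 220 + 120 = 616.
Subtract triples: 0 + 10 + 1 + 4 = 15.
By inclusion–exclusion the count is 1330 − 1921 + 616 − 15 = 10.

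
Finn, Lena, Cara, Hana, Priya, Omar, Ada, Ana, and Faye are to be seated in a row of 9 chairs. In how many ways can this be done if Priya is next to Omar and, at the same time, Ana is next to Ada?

Treat {Priya,Omar} as one block (2 orders) and {Ana,Ada} as another (2 orders).
That leaves 7 units to arrange: 2 × 2 × 7! = 4 × 5040 = 20160.

20160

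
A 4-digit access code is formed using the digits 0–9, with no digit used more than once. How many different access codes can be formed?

5040

Choose and order 4 of the 10 symbols: the first digit has 10 options, the next 9, then 8, 7.
That product is 10 × 9 × 8 × 7 = 5040.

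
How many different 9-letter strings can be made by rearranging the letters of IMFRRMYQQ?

45360

Letter multiplicities in IMFRRMYQQ: F×1, I×1, M×2, Q×2, R×2, Y×1.
Dividing 9! = 362880 by 2!·2!·2! = 8 for the repeated letters gives 45360.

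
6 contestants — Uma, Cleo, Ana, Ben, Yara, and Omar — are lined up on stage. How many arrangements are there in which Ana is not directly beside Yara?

480

Of the 6! = 720 arrangements, those with Ana and Yara adjacent number 2 × 5! = 240 (treat the pair as a block with 2 internal orders).
Complementary counting: 720 − 240 = 480.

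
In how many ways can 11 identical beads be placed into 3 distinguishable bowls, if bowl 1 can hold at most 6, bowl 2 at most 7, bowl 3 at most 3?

By stars and bars, unrestricted non-negative solutions to x_1+…+x_3 = 11 number C(11+2,2) = 78.
Subtract solutions that violate a single cap (substitute x_i' = x_i − (cap_i+1)): x_1 ≥ 7 gives C(6,2) = 15; x_2 ≥ 8 gives C(5,2) = 10; x_3 ≥ 4 gives C(9,2) = 36. Together 61.
Add back pairs where two caps are both exceeded: 0 + 1 + 0 = 1.
By inclusion–exclusion the count is 78 − 61 + 1 = 18.

18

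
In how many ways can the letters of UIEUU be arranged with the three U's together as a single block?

6

Treat the 3 copies of U as a single block. The multiset to arrange is then {UUU, E, I}, 3 items in all.
All 3 items are distinct, so there are (3)! = 6 arrangements.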